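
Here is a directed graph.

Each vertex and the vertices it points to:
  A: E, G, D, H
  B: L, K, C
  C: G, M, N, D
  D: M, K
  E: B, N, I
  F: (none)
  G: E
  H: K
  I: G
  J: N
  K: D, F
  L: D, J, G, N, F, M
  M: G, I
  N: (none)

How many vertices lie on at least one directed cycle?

A vertex is on a directed cycle iff it belongs to a strongly connected component of size ≥ 2 (or has a self-loop).
The vertices on cycles are {B, C, D, E, G, I, K, L, M} — 9 in total.

9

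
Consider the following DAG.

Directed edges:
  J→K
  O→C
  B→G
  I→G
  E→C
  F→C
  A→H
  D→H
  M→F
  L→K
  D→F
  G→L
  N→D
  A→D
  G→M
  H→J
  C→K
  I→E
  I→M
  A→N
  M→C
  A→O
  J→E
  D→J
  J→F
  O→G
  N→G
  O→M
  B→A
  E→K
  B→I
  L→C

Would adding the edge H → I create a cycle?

No

Adding H→I creates a cycle iff I can already reach H.
Explore from I: no path reaches H. The graph stays acyclic.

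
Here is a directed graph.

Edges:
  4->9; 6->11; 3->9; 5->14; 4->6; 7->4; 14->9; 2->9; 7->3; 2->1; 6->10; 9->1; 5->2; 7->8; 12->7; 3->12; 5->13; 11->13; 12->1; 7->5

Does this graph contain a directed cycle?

DFS with white/gray/black marking, starting from 2:
2 gray
  9 gray
    1 gray
    1 black
  9 black
  2→1: 1 black — skip
2 black
3 gray
  12 gray
    12→1: 1 black — skip
    7 gray
      8 gray
      8 black
      7→3: 3 is gray → back edge
Back edge found, so a cycle exists: 3 → 12 → 7 → 3.

Yes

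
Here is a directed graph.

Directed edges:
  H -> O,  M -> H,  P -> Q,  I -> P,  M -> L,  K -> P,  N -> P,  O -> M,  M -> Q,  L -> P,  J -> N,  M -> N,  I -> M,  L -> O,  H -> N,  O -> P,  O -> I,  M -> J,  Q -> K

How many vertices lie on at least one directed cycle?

8

A vertex is on a directed cycle iff it belongs to a strongly connected component of size ≥ 2 (or has a self-loop).
The vertices on cycles are {H, I, K, L, M, O, P, Q} — 8 in total.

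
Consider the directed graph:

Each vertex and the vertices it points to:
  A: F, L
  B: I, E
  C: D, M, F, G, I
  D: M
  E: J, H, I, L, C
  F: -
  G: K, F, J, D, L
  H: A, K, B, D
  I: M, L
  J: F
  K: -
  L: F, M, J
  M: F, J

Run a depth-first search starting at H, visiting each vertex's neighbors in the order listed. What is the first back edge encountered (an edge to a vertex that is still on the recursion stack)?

DFS from H (visiting each vertex's neighbors in the order listed); mark gray on enter, black on exit:
H gray
  A gray
    F gray
    F black
    L gray
      L→F: F black — skip
      M gray
        M→F: F black — skip
        J gray
          J→F: F black — skip
        J black
      M black
      L→J: J black — skip
    L black
  A black
  K gray
  K black
  B gray
    I gray
      I→M: M black — skip
      I→L: L black — skip
    I black
    E gray
      E→J: J black — skip
      E→H: H is gray → back edge
First back edge: E → H.

E→H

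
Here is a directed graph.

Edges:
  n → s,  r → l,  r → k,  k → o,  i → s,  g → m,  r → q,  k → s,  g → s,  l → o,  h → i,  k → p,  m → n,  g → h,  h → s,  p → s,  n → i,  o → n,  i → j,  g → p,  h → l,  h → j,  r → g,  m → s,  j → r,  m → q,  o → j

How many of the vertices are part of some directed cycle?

A vertex is on a directed cycle iff it belongs to a strongly connected component of size ≥ 2 (or has a self-loop).
The vertices on cycles are {g, h, i, j, k, l, m, n, o, r} — 10 in total.

10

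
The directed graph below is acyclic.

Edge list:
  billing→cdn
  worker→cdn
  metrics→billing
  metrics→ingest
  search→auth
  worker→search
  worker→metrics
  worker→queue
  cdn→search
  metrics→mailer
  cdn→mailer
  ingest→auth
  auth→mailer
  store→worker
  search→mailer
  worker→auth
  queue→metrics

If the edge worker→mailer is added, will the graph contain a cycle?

Adding worker→mailer creates a cycle iff mailer can already reach worker.
Explore from mailer: no path reaches worker. The graph stays acyclic.

No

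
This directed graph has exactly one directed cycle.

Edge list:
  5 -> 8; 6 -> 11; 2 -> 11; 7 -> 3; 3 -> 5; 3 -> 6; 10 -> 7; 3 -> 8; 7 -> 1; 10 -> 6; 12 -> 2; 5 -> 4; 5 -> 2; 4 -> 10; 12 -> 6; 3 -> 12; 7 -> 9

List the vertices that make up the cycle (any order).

DFS with gray/black marking from 7:
7 gray
  9 gray
  9 black
  3 gray
    12 gray
      6 gray
        11 gray
        11 black
      6 black
      2 gray
        2→11: 11 black — skip
      2 black
    12 black
    8 gray
    8 black
    5 gray
      5→8: 8 black — skip
      4 gray
        10 gray
          10→7: 7 is gray → back edge
Back edge closes the cycle 7 → 3 → 5 → 4 → 10 → 7; its vertices are {3, 4, 5, 7, 10}.

3, 4, 5, 7, 10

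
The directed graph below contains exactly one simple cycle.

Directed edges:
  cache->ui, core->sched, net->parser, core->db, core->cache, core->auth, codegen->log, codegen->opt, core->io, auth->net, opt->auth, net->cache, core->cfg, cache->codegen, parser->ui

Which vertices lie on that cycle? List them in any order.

net, opt, auth, cache, codegen

DFS with gray/black marking from auth:
auth gray
  net gray
    cache gray
      codegen gray
        opt gray
          opt→auth: auth is gray → back edge
Back edge closes the cycle auth → net → cache → codegen → opt → auth; its vertices are {net, opt, auth, cache, codegen}.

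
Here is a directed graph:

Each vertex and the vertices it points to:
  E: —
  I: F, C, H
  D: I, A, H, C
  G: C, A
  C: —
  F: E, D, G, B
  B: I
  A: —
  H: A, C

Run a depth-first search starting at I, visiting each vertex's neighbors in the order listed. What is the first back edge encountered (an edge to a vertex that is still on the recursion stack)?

DFS from I (visiting each vertex's neighbors in the order listed); mark gray on enter, black on exit:
I gray
  F gray
    E gray
    E black
    D gray
      D→I: I is gray → back edge
First back edge: D → I.

D->I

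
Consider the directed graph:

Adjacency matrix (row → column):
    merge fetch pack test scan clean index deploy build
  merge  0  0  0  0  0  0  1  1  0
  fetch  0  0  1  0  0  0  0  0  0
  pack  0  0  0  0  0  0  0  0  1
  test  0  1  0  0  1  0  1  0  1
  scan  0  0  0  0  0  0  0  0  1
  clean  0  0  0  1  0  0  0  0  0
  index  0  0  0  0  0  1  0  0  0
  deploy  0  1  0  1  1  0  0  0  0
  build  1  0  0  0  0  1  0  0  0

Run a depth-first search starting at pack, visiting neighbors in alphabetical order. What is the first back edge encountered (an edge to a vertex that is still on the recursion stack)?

test->build

DFS from pack (visiting neighbors in alphabetical order); mark gray on enter, black on exit:
pack gray
  build gray
    clean gray
      test gray
        test→build: build is gray → back edge
First back edge: test → build.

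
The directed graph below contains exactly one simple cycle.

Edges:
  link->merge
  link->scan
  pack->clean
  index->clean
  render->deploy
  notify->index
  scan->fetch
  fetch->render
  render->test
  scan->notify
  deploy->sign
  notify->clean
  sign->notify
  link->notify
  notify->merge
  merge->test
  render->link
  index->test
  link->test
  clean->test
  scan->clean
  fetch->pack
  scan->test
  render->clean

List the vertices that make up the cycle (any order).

DFS with gray/black marking from fetch:
fetch gray
  render gray
    test gray
    test black
    deploy gray
      sign gray
        notify gray
          merge gray
            merge→test: test black — skip
          merge black
          index gray
            clean gray
              clean→test: test black — skip
            clean black
            index→test: test black — skip
          index black
          notify→clean: clean black — skip
        notify black
      sign black
    deploy black
    render→clean: clean black — skip
    link gray
      link→merge: merge black — skip
      scan gray
        scan→clean: clean black — skip
        scan→fetch: fetch is gray → back edge
Back edge closes the cycle fetch → render → link → scan → fetch; its vertices are {link, scan, fetch, render}.

link, scan, fetch, render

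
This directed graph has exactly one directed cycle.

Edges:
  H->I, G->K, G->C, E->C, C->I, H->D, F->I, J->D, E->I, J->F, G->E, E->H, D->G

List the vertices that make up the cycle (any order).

DFS with gray/black marking from D:
D gray
  G gray
    C gray
      I gray
      I black
    C black
    K gray
    K black
    E gray
      H gray
        H→D: D is gray → back edge
Back edge closes the cycle D → G → E → H → D; its vertices are {D, E, G, H}.

D, E, G, H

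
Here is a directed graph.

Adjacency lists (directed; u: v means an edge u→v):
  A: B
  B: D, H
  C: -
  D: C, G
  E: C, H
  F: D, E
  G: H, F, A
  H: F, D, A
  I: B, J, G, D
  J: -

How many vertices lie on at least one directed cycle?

7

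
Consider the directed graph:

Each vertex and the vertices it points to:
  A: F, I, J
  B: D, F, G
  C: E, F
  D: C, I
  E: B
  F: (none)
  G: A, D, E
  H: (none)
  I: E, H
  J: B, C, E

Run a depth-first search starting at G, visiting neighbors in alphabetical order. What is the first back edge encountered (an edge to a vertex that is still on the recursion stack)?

DFS from G (visiting neighbors in alphabetical order); mark gray on enter, black on exit:
G gray
  A gray
    F gray
    F black
    I gray
      E gray
        B gray
          D gray
            C gray
              C→E: E is gray → back edge
First back edge: C → E.

C→E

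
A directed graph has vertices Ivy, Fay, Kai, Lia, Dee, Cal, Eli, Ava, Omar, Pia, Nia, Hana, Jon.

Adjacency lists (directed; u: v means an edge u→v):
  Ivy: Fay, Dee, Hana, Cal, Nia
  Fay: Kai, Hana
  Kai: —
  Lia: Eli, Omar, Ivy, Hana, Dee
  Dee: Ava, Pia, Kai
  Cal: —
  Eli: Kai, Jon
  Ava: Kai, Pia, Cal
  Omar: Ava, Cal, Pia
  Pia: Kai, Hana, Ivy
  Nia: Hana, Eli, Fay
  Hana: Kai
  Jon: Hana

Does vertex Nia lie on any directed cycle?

Nia lies on a cycle iff there is a path from Nia back to itself.
Exploring from Nia, it never reaches itself; equivalently, its strongly connected component is a singleton.

No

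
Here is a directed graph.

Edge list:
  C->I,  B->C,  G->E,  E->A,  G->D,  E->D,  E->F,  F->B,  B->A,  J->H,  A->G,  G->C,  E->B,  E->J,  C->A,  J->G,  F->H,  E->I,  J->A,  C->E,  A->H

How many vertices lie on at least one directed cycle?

7

A vertex is on a directed cycle iff it belongs to a strongly connected component of size ≥ 2 (or has a self-loop).
The vertices on cycles are {A, B, C, E, F, G, J} — 7 in total.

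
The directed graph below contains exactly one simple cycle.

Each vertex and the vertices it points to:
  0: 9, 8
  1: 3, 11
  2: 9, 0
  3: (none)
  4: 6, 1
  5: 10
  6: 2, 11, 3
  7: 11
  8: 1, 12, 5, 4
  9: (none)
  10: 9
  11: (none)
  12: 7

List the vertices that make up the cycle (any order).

DFS with gray/black marking from 0:
0 gray
  9 gray
  9 black
  8 gray
    1 gray
      3 gray
      3 black
      11 gray
      11 black
    1 black
    12 gray
      7 gray
        7→11: 11 black — skip
      7 black
    12 black
    5 gray
      10 gray
        10→9: 9 black — skip
      10 black
    5 black
    4 gray
      6 gray
        2 gray
          2→9: 9 black — skip
          2→0: 0 is gray → back edge
Back edge closes the cycle 0 → 8 → 4 → 6 → 2 → 0; its vertices are {0, 2, 4, 6, 8}.

0, 2, 4, 6, 8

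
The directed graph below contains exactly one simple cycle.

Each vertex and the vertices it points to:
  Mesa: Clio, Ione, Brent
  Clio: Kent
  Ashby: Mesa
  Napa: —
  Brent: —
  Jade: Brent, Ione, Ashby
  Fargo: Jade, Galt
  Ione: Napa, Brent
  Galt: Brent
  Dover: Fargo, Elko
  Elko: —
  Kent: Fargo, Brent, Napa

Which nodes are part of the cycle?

Clio, Jade, Kent, Mesa, Ashby, Fargo

DFS with gray/black marking from Fargo:
Fargo gray
  Jade gray
    Brent gray
    Brent black
    Ione gray
      Napa gray
      Napa black
      Ione→Brent: Brent black — skip
    Ione black
    Ashby gray
      Mesa gray
        Clio gray
          Kent gray
            Kent→Fargo: Fargo is gray → back edge
Back edge closes the cycle Fargo → Jade → Ashby → Mesa → Clio → Kent → Fargo; its vertices are {Clio, Jade, Kent, Mesa, Ashby, Fargo}.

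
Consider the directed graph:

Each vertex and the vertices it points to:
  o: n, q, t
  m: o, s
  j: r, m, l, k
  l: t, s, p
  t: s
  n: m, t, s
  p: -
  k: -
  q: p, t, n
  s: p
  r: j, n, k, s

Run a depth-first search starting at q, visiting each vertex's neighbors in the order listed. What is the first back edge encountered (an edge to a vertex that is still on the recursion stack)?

o->n

DFS from q (visiting each vertex's neighbors in the order listed); mark gray on enter, black on exit:
q gray
  p gray
  p black
  t gray
    s gray
      s→p: p black — skip
    s black
  t black
  n gray
    m gray
      o gray
        o→n: n is gray → back edge
First back edge: o → n.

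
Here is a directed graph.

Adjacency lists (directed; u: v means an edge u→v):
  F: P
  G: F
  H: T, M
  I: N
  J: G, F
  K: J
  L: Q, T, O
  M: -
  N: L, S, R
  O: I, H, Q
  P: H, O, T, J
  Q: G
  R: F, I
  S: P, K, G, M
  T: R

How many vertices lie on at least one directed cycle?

14

A vertex is on a directed cycle iff it belongs to a strongly connected component of size ≥ 2 (or has a self-loop).
The vertices on cycles are {F, G, H, I, J, K, L, N, O, P, Q, R, S, T} — 14 in total.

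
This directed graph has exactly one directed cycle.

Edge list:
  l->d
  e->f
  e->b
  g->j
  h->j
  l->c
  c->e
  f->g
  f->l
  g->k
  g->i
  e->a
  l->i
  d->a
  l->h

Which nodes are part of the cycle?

DFS with gray/black marking from f:
f gray
  g gray
    k gray
    k black
    i gray
    i black
    j gray
    j black
  g black
  l gray
    c gray
      e gray
        a gray
        a black
        b gray
        b black
        e→f: f is gray → back edge
Back edge closes the cycle f → l → c → e → f; its vertices are {c, e, f, l}.

c, e, f, l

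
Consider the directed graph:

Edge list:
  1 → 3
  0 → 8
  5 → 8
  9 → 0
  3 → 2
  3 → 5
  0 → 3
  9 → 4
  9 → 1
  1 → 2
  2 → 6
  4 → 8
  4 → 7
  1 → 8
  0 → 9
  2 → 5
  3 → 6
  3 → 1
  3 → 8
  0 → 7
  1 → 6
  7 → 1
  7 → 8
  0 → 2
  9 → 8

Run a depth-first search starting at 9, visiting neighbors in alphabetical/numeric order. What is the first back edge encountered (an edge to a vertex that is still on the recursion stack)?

DFS from 9 (visiting neighbors in alphabetical/numeric order); mark gray on enter, black on exit:
9 gray
  0 gray
    2 gray
      5 gray
        8 gray
        8 black
      5 black
      6 gray
      6 black
    2 black
    3 gray
      1 gray
        1→2: 2 black — skip
        1→3: 3 is gray → back edge
First back edge: 1 → 3.

1→3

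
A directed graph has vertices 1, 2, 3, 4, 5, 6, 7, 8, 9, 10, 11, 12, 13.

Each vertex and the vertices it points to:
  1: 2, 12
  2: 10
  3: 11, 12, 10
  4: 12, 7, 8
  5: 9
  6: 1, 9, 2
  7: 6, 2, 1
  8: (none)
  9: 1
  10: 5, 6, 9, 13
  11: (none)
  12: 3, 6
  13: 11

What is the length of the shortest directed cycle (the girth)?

2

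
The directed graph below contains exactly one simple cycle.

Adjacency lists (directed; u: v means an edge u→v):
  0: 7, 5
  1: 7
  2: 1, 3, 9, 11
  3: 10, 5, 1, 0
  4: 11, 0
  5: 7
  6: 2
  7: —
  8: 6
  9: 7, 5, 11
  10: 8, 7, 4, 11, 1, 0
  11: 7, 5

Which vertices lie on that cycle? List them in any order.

DFS with gray/black marking from 2:
2 gray
  1 gray
    7 gray
    7 black
  1 black
  3 gray
    10 gray
      8 gray
        6 gray
          6→2: 2 is gray → back edge
Back edge closes the cycle 2 → 3 → 10 → 8 → 6 → 2; its vertices are {2, 3, 6, 8, 10}.

2, 3, 6, 8, 10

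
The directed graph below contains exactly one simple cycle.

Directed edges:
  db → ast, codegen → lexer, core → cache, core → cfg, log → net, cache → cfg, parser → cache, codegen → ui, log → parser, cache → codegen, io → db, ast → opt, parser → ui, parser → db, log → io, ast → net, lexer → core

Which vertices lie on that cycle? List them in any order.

core, cache, lexer, codegen

DFS with gray/black marking from cache:
cache gray
  cfg gray
  cfg black
  codegen gray
    ui gray
    ui black
    lexer gray
      core gray
        core→cache: cache is gray → back edge
Back edge closes the cycle cache → codegen → lexer → core → cache; its vertices are {core, cache, lexer, codegen}.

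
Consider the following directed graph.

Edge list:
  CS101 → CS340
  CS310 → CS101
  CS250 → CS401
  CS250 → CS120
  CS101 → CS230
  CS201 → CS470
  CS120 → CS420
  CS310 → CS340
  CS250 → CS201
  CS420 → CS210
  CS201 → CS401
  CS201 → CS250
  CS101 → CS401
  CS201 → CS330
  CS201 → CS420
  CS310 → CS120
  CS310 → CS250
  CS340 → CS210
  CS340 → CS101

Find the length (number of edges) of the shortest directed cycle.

2

For each vertex v, BFS finds the shortest path from v back to v.
The shortest such closed walk is CS250 → CS201 → CS250, length 2.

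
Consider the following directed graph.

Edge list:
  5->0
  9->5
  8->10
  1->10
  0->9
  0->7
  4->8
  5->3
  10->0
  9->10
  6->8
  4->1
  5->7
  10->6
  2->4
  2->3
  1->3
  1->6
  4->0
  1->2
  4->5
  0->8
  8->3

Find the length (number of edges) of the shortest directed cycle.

3

For each vertex v, BFS finds the shortest path from v back to v.
The shortest such closed walk is 4 → 1 → 2 → 4, length 3.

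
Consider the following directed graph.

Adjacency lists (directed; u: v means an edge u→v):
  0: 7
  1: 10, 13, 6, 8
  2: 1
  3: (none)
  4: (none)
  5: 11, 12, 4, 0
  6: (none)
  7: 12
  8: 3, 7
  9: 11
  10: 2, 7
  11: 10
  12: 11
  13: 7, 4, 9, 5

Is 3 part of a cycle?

No

3 lies on a cycle iff there is a path from 3 back to itself.
Exploring from 3, it never reaches itself; equivalently, its strongly connected component is a singleton.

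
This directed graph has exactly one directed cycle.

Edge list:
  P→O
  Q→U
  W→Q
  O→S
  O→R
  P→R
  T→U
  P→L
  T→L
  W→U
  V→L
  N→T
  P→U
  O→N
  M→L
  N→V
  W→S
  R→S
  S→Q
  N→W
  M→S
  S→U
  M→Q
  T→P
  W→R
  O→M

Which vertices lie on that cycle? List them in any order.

N, O, P, T

DFS with gray/black marking from N:
N gray
  T gray
    L gray
    L black
    U gray
    U black
    P gray
      P→L: L black — skip
      O gray
        S gray
          Q gray
            Q→U: U black — skip
          Q black
          S→U: U black — skip
        S black
        R gray
          R→S: S black — skip
        R black
        O→N: N is gray → back edge
Back edge closes the cycle N → T → P → O → N; its vertices are {N, O, P, T}.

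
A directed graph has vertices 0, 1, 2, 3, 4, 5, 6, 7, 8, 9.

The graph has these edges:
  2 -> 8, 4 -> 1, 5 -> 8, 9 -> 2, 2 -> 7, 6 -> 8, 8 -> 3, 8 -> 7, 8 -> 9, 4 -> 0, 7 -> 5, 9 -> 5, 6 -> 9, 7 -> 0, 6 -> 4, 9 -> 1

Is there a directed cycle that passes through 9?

Yes

9 is on a cycle iff 9 can reach itself via ≥1 edge.
9 → 5 → 8 → 9 — yes.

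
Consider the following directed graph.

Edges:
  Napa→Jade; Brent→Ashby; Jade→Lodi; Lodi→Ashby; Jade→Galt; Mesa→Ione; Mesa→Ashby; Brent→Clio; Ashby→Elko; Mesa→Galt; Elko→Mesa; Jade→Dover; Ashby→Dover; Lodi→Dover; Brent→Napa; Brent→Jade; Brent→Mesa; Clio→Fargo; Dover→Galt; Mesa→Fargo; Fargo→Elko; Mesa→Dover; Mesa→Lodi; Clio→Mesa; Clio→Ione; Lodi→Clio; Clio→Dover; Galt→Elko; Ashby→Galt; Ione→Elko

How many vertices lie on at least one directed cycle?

9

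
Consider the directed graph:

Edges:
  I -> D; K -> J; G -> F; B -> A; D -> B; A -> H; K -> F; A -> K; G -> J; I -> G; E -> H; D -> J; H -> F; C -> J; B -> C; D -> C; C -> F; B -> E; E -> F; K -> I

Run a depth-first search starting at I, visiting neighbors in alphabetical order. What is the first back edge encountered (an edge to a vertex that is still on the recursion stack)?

DFS from I (visiting neighbors in alphabetical order); mark gray on enter, black on exit:
I gray
  D gray
    B gray
      A gray
        H gray
          F gray
          F black
        H black
        K gray
          K→F: F black — skip
          K→I: I is gray → back edge
First back edge: K → I.

K→I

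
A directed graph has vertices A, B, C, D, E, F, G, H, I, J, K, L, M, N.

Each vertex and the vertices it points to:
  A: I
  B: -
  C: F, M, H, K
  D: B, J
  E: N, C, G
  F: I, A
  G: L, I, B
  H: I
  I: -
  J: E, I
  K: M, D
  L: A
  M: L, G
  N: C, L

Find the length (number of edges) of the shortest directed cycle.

For each vertex v, BFS finds the shortest path from v back to v.
The shortest such closed walk is J → E → C → K → D → J, length 5.

5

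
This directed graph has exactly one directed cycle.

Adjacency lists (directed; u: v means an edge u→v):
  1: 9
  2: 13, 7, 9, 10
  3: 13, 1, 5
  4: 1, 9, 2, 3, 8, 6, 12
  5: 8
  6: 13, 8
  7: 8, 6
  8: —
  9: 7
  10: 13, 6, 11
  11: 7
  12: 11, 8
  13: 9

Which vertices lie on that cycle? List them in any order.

DFS with gray/black marking from 6:
6 gray
  13 gray
    9 gray
      7 gray
        8 gray
        8 black
        7→6: 6 is gray → back edge
Back edge closes the cycle 6 → 13 → 9 → 7 → 6; its vertices are {6, 7, 9, 13}.

6, 7, 9, 13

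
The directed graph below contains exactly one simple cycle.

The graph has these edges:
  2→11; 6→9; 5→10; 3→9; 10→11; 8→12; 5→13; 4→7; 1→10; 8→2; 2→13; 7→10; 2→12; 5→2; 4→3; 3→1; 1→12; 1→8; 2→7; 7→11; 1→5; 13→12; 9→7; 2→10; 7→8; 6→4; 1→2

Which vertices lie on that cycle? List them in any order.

2, 7, 8

DFS with gray/black marking from 7:
7 gray
  8 gray
    12 gray
    12 black
    2 gray
      13 gray
        13→12: 12 black — skip
      13 black
      10 gray
        11 gray
        11 black
      10 black
      2→12: 12 black — skip
      2→11: 11 black — skip
      2→7: 7 is gray → back edge
Back edge closes the cycle 7 → 8 → 2 → 7; its vertices are {2, 7, 8}.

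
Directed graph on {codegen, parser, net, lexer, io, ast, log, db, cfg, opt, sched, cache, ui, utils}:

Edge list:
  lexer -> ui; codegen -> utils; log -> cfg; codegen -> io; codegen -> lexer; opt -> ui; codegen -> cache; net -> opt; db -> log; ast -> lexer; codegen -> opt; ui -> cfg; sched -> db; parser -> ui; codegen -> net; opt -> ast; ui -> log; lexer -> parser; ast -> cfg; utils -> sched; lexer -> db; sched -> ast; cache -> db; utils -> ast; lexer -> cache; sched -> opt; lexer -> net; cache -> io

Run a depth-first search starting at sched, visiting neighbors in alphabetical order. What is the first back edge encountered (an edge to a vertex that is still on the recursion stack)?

opt→ast

DFS from sched (visiting neighbors in alphabetical order); mark gray on enter, black on exit:
sched gray
  ast gray
    cfg gray
    cfg black
    lexer gray
      cache gray
        db gray
          log gray
            log→cfg: cfg black — skip
          log black
        db black
        io gray
        io black
      cache black
      lexer→db: db black — skip
      net gray
        opt gray
          opt→ast: ast is gray → back edge
First back edge: opt → ast.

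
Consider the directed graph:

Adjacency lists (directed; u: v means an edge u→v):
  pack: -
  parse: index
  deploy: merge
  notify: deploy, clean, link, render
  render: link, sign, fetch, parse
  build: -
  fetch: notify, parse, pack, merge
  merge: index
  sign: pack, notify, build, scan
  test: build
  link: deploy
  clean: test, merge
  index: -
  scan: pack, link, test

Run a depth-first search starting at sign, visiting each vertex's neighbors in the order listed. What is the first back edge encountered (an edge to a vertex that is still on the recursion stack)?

DFS from sign (visiting each vertex's neighbors in the order listed); mark gray on enter, black on exit:
sign gray
  pack gray
  pack black
  notify gray
    deploy gray
      merge gray
        index gray
        index black
      merge black
    deploy black
    clean gray
      test gray
        build gray
        build black
      test black
      clean→merge: merge black — skip
    clean black
    link gray
      link→deploy: deploy black — skip
    link black
    render gray
      render→link: link black — skip
      render→sign: sign is gray → back edge
First back edge: render → sign.

render->sign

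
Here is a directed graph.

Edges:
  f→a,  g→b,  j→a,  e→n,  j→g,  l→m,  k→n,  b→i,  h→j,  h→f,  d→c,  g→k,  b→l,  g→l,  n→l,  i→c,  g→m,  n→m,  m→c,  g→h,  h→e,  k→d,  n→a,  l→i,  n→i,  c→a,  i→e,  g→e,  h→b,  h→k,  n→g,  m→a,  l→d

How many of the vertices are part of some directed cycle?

A vertex is on a directed cycle iff it belongs to a strongly connected component of size ≥ 2 (or has a self-loop).
The vertices on cycles are {b, e, g, h, i, j, k, l, n} — 9 in total.

9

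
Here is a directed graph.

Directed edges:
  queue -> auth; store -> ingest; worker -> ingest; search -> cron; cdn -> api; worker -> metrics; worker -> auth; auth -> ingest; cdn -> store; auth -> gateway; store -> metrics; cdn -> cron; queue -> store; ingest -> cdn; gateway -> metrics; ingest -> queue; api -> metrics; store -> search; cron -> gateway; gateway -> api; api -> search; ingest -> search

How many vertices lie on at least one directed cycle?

9

A vertex is on a directed cycle iff it belongs to a strongly connected component of size ≥ 2 (or has a self-loop).
The vertices on cycles are {api, cdn, auth, cron, queue, store, ingest, search, gateway} — 9 in total.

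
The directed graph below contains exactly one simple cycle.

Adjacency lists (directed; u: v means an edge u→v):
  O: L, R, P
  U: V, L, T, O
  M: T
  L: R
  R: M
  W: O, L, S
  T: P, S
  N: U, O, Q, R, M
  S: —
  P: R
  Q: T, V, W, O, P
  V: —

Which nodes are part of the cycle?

DFS with gray/black marking from M:
M gray
  T gray
    P gray
      R gray
        R→M: M is gray → back edge
Back edge closes the cycle M → T → P → R → M; its vertices are {M, P, R, T}.

M, P, R, T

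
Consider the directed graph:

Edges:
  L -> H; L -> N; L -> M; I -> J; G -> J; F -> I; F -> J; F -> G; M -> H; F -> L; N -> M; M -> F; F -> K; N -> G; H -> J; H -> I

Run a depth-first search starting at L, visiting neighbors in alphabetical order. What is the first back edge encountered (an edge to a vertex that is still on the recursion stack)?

F->L

DFS from L (visiting neighbors in alphabetical order); mark gray on enter, black on exit:
L gray
  H gray
    I gray
      J gray
      J black
    I black
    H→J: J black — skip
  H black
  M gray
    F gray
      G gray
        G→J: J black — skip
      G black
      F→I: I black — skip
      F→J: J black — skip
      K gray
      K black
      F→L: L is gray → back edge
First back edge: F → L.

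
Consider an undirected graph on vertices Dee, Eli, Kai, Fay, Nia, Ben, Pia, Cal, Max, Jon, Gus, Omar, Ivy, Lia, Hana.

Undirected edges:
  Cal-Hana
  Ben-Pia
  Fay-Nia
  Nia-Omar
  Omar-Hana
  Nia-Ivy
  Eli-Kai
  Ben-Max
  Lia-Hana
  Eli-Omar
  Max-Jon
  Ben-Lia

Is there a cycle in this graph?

No

DFS, tracking each vertex's parent; an edge to a visited non-parent vertex closes a cycle.
Start from Ivy:
visit Ivy (parent –)
  visit Nia (parent Ivy)
    visit Omar (parent Nia)
      visit Eli (parent Omar)
        Eli–Omar: parent, skip
        visit Kai (parent Eli)
          Kai–Eli: parent, skip
      visit Hana (parent Omar)
        Hana–Omar: parent, skip
        visit Cal (parent Hana)
          Cal–Hana: parent, skip
        visit Lia (parent Hana)
          visit Ben (parent Lia)
            Ben–Lia: parent, skip
            visit Max (parent Ben)
              visit Jon (parent Max)
                Jon–Max: parent, skip
              Max–Ben: parent, skip
            visit Pia (parent Ben)
              Pia–Ben: parent, skip
          Lia–Hana: parent, skip
      Omar–Nia: parent, skip
    Nia–Ivy: parent, skip
    visit Fay (parent Nia)
      Fay–Nia: parent, skip
visit Dee (parent –)
visit Gus (parent –)
No non-parent visited neighbor found — the graph is a forest.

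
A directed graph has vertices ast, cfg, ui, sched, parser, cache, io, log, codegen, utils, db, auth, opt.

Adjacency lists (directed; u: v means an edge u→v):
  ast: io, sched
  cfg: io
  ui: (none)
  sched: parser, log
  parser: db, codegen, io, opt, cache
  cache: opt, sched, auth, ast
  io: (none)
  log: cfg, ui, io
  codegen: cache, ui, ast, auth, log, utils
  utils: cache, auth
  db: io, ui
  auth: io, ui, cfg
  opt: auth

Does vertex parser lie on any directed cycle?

Yes

parser is on a cycle iff parser can reach itself via ≥1 edge.
parser → cache → sched → parser — yes.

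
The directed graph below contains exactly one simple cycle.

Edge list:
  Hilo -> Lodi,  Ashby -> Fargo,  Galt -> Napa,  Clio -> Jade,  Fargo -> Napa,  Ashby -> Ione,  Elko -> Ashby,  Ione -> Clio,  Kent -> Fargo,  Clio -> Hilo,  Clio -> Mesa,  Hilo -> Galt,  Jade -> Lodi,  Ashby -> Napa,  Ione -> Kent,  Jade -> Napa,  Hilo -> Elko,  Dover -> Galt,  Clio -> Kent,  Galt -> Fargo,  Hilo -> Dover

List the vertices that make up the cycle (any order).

DFS with gray/black marking from Ione:
Ione gray
  Kent gray
    Fargo gray
      Napa gray
      Napa black
    Fargo black
  Kent black
  Clio gray
    Jade gray
      Lodi gray
      Lodi black
      Jade→Napa: Napa black — skip
    Jade black
    Hilo gray
      Galt gray
        Galt→Fargo: Fargo black — skip
        Galt→Napa: Napa black — skip
      Galt black
      Dover gray
        Dover→Galt: Galt black — skip
      Dover black
      Elko gray
        Ashby gray
          Ashby→Fargo: Fargo black — skip
          Ashby→Ione: Ione is gray → back edge
Back edge closes the cycle Ione → Clio → Hilo → Elko → Ashby → Ione; its vertices are {Clio, Elko, Hilo, Ione, Ashby}.

Clio, Elko, Hilo, Ione, Ashby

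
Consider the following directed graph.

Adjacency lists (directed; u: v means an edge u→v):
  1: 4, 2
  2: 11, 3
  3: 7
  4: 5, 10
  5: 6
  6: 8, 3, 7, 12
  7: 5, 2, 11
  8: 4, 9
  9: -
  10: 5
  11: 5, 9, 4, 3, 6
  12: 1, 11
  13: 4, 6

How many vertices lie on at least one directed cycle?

11

A vertex is on a directed cycle iff it belongs to a strongly connected component of size ≥ 2 (or has a self-loop).
The vertices on cycles are {1, 2, 3, 4, 5, 6, 7, 8, 10, 11, 12} — 11 in total.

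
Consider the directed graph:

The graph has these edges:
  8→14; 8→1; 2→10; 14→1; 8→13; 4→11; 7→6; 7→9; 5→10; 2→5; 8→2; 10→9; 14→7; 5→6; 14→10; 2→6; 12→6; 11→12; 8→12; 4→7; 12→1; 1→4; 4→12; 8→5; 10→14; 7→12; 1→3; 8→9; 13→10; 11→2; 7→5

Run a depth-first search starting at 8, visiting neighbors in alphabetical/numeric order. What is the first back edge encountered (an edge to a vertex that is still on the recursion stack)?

14->1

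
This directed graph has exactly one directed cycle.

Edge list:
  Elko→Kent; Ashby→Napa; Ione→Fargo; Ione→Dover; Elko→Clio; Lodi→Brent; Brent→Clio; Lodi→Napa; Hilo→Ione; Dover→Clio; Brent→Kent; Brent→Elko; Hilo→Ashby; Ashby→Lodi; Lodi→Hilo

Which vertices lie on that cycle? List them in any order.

Hilo, Lodi, Ashby

DFS with gray/black marking from Lodi:
Lodi gray
  Hilo gray
    Ashby gray
      Napa gray
      Napa black
      Ashby→Lodi: Lodi is gray → back edge
Back edge closes the cycle Lodi → Hilo → Ashby → Lodi; its vertices are {Hilo, Lodi, Ashby}.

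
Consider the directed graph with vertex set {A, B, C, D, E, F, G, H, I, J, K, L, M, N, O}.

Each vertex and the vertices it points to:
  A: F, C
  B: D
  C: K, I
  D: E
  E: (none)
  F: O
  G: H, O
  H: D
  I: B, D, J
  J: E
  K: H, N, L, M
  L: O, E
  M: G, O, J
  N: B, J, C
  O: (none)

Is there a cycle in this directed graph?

Yes

DFS with white/gray/black marking, starting from H:
H gray
  D gray
    E gray
    E black
  D black
H black
A gray
  F gray
    O gray
    O black
  F black
  C gray
    K gray
      K→H: H black — skip
      N gray
        B gray
          B→D: D black — skip
        B black
        J gray
          J→E: E black — skip
        J black
        N→C: C is gray → back edge
Back edge found, so a cycle exists: C → K → N → C.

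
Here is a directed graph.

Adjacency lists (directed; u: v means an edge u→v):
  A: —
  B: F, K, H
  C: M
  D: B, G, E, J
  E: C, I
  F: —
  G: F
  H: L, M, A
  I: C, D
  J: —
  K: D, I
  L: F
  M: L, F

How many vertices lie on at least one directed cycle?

5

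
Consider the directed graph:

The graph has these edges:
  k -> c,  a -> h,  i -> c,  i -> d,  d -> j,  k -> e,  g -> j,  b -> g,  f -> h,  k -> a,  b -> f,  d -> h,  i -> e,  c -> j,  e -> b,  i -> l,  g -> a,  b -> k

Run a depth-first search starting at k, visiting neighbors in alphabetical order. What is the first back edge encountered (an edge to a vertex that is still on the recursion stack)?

b->k

DFS from k (visiting neighbors in alphabetical order); mark gray on enter, black on exit:
k gray
  a gray
    h gray
    h black
  a black
  c gray
    j gray
    j black
  c black
  e gray
    b gray
      f gray
        f→h: h black — skip
      f black
      g gray
        g→a: a black — skip
        g→j: j black — skip
      g black
      b→k: k is gray → back edge
First back edge: b → k.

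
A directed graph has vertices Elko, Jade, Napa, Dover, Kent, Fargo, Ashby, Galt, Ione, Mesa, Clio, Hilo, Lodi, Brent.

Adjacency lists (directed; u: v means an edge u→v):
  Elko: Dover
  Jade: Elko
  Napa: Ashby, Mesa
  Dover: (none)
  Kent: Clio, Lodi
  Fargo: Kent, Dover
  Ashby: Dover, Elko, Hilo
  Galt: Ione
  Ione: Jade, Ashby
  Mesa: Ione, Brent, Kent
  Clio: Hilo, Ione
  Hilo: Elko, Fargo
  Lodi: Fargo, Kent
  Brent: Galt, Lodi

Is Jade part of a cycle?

No

Jade lies on a cycle iff there is a path from Jade back to itself.
Exploring from Jade, it never reaches itself; equivalently, its strongly connected component is a singleton.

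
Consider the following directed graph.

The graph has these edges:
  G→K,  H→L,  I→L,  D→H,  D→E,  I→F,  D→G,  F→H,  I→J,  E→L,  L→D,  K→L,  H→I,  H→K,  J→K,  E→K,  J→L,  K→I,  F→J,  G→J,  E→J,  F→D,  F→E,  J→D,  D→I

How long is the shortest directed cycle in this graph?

3

For each vertex v, BFS finds the shortest path from v back to v.
The shortest such closed walk is F → D → I → F, length 3.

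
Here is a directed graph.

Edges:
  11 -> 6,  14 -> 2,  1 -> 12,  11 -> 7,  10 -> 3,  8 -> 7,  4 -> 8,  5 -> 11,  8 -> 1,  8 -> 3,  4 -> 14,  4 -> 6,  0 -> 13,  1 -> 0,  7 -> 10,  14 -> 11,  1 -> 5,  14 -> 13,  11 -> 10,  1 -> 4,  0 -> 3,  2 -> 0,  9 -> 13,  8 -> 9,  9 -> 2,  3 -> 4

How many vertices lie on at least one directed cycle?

12

A vertex is on a directed cycle iff it belongs to a strongly connected component of size ≥ 2 (or has a self-loop).
The vertices on cycles are {0, 1, 2, 3, 4, 5, 7, 8, 9, 10, 11, 14} — 12 in total.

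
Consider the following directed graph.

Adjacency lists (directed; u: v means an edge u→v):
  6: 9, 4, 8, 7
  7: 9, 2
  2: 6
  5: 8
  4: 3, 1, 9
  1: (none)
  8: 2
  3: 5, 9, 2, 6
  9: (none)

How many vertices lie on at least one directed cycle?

7

A vertex is on a directed cycle iff it belongs to a strongly connected component of size ≥ 2 (or has a self-loop).
The vertices on cycles are {2, 3, 4, 5, 6, 7, 8} — 7 in total.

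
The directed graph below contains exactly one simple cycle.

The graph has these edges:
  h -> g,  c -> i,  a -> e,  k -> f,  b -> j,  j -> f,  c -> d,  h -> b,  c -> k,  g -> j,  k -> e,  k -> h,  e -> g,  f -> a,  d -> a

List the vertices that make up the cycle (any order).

DFS with gray/black marking from f:
f gray
  a gray
    e gray
      g gray
        j gray
          j→f: f is gray → back edge
Back edge closes the cycle f → a → e → g → j → f; its vertices are {a, e, f, g, j}.

a, e, f, g, j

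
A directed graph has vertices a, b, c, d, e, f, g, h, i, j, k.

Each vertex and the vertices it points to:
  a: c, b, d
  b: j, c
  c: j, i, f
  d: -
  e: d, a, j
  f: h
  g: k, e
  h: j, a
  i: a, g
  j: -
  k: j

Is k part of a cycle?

k lies on a cycle iff there is a path from k back to itself.
Exploring from k, it never reaches itself; equivalently, its strongly connected component is a singleton.

No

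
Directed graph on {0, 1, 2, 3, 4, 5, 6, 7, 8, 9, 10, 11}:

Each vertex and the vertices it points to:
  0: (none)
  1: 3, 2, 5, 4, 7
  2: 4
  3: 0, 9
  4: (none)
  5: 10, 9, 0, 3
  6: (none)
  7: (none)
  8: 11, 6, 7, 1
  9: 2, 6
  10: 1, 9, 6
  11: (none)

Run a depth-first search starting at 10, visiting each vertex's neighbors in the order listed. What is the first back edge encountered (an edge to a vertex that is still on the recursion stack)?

5→10

DFS from 10 (visiting each vertex's neighbors in the order listed); mark gray on enter, black on exit:
10 gray
  1 gray
    3 gray
      0 gray
      0 black
      9 gray
        2 gray
          4 gray
          4 black
        2 black
        6 gray
        6 black
      9 black
    3 black
    1→2: 2 black — skip
    5 gray
      5→10: 10 is gray → back edge
First back edge: 5 → 10.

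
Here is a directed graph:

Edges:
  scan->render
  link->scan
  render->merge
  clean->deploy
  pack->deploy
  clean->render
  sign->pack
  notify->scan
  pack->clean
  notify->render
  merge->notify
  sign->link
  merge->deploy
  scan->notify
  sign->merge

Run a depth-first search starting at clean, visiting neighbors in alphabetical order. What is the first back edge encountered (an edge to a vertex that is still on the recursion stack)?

notify->render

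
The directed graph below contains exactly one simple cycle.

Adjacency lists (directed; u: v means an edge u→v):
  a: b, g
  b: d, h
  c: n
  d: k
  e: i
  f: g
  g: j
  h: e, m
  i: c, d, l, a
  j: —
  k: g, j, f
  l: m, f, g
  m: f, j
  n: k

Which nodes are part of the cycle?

a, b, e, h, i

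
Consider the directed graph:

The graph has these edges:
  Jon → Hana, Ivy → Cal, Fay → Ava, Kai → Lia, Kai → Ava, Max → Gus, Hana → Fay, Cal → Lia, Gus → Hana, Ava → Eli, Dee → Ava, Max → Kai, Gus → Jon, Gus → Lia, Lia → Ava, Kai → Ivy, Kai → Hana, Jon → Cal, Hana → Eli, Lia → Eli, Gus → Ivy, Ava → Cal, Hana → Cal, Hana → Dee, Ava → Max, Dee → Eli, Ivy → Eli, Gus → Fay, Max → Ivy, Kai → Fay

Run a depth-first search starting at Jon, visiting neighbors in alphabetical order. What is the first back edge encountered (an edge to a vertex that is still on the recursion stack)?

Ava->Cal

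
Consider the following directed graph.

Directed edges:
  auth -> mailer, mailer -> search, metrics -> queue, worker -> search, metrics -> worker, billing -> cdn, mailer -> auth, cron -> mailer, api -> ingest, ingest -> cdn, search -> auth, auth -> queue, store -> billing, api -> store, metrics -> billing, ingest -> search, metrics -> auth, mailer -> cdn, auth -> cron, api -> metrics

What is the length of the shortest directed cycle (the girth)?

For each vertex v, BFS finds the shortest path from v back to v.
The shortest such closed walk is auth → mailer → auth, length 2.

2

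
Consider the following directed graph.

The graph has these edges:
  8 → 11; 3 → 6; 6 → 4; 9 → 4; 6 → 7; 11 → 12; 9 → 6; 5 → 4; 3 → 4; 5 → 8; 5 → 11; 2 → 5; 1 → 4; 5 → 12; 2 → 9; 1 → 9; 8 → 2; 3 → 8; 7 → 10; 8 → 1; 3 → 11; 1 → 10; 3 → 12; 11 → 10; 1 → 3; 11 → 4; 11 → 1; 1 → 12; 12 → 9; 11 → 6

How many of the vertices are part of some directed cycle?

A vertex is on a directed cycle iff it belongs to a strongly connected component of size ≥ 2 (or has a self-loop).
The vertices on cycles are {1, 2, 3, 5, 8, 11} — 6 in total.

6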